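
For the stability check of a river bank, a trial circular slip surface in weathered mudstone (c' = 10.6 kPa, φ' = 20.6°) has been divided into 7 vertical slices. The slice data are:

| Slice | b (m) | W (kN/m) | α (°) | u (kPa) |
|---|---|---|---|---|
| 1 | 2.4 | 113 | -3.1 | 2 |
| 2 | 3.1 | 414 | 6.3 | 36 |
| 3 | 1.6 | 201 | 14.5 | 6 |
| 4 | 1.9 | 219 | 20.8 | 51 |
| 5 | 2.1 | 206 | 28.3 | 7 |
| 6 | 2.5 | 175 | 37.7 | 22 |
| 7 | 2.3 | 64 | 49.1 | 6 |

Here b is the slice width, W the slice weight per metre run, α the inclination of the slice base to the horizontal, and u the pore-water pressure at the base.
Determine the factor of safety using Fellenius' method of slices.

FS = 1.31

Ordinary method of slices: FS = Σ[c'·Δl_i + (W_i cosα_i − u_i·Δl_i)·tanφ'] / Σ W_i sinα_i, with Δl_i = b_i / cosα_i.
Slice 1: Δl = 2.4/cos(-3.1°) = 2.404 m; N'_1 = 113·cos(-3.1°) − 2·2.404 = 108.0; c'Δl = 25.48; W sinα = -6.1
Slice 2: Δl = 3.1/cos6.3° = 3.119 m; N'_2 = 414·cos6.3° − 36·3.119 = 299.2; c'Δl = 33.06; W sinα = 45.4
Slice 3: Δl = 1.6/cos14.5° = 1.653 m; N'_3 = 201·cos14.5° − 6·1.653 = 184.7; c'Δl = 17.52; W sinα = 50.3
Slice 4: Δl = 1.9/cos20.8° = 2.032 m; N'_4 = 219·cos20.8° − 51·2.032 = 101.1; c'Δl = 21.54; W sinα = 77.8
Slice 5: Δl = 2.1/cos28.3° = 2.385 m; N'_5 = 206·cos28.3° − 7·2.385 = 164.7; c'Δl = 25.28; W sinα = 97.7
Slice 6: Δl = 2.5/cos37.7° = 3.160 m; N'_6 = 175·cos37.7° − 22·3.160 = 69.0; c'Δl = 33.49; W sinα = 107.0
Slice 7: Δl = 2.3/cos49.1° = 3.513 m; N'_7 = 64·cos49.1° − 6·3.513 = 20.8; c'Δl = 37.24; W sinα = 48.4
Σc'Δl = 193.6 kN/m; ΣN' = 947.5 kN/m; ΣW sinα = 420.5 kN/m
Resisting = 193.6 + 947.5·tan20.6° = 193.6 + 356.1 = 549.7 kN/m
FS = 549.7 / 420.5 = 1.307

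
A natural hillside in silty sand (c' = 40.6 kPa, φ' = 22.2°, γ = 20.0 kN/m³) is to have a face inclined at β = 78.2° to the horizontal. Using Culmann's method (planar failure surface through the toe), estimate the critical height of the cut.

H_c = 16.69 m

Culmann's analysis gives the critical failure plane at α_cr = (β + φ')/2 = (78.2 + 22.2)/2 = 50.2°, and the critical height
H_c = (4c'/γ) · sinβ cosφ' / [1 − cos(β − φ')]
    = (4·40.6/20.0) · sin78.2°·cos22.2° / [1 − cos(56.0°)]
    = 8.120 · 0.9789·0.9259 / [1 − 0.5592]
    = 8.120 · 0.9063 / 0.4408
    = 16.69 m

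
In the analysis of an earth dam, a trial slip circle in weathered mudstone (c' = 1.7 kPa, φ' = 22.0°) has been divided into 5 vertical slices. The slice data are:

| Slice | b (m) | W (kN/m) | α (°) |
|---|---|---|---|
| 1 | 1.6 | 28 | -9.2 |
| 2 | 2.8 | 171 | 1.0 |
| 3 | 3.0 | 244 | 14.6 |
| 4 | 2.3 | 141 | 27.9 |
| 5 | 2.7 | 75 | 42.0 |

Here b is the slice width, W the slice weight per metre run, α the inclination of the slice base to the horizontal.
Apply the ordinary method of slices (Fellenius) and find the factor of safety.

FS = 1.54

Ordinary method of slices: FS = Σ[c'·Δl_i + (W_i cosα_i)·tanφ'] / Σ W_i sinα_i, with Δl_i = b_i / cosα_i.
Slice 1: Δl = 1.6/cos(-9.2°) = 1.621 m; N'_1 = 28·cos(-9.2°) = 27.6; c'Δl = 2.76; W sinα = -4.5
Slice 2: Δl = 2.8/cos1.0° = 2.800 m; N'_2 = 171·cos1.0° = 171.0; c'Δl = 4.76; W sinα = 3.0
Slice 3: Δl = 3.0/cos14.6° = 3.100 m; N'_3 = 244·cos14.6° = 236.1; c'Δl = 5.27; W sinα = 61.5
Slice 4: Δl = 2.3/cos27.9° = 2.602 m; N'_4 = 141·cos27.9° = 124.6; c'Δl = 4.42; W sinα = 66.0
Slice 5: Δl = 2.7/cos42.0° = 3.633 m; N'_5 = 75·cos42.0° = 55.7; c'Δl = 6.18; W sinα = 50.2
Σc'Δl = 23.4 kN/m; ΣN' = 615.1 kN/m; ΣW sinα = 176.2 kN/m
Resisting = 23.4 + 615.1·tan22.0° = 23.4 + 248.5 = 271.9 kN/m
FS = 271.9 / 176.2 = 1.543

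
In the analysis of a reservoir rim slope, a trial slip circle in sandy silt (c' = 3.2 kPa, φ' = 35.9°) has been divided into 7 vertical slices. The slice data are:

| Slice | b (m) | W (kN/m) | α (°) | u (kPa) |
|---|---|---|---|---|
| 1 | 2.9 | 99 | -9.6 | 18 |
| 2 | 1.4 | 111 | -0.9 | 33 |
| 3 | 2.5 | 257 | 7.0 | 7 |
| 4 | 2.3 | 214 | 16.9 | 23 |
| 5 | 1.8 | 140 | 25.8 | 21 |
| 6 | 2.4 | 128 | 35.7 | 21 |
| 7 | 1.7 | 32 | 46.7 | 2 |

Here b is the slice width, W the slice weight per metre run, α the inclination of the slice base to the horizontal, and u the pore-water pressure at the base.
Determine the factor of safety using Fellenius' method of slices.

Ordinary method of slices: FS = Σ[c'·Δl_i + (W_i cosα_i − u_i·Δl_i)·tanφ'] / Σ W_i sinα_i, with Δl_i = b_i / cosα_i.
Slice 1: Δl = 2.9/cos(-9.6°) = 2.941 m; N'_1 = 99·cos(-9.6°) − 18·2.941 = 44.7; c'Δl = 9.41; W sinα = -16.5
Slice 2: Δl = 1.4/cos(-0.9°) = 1.400 m; N'_2 = 111·cos(-0.9°) − 33·1.400 = 64.8; c'Δl = 4.48; W sinα = -1.7
Slice 3: Δl = 2.5/cos7.0° = 2.519 m; N'_3 = 257·cos7.0° − 7·2.519 = 237.5; c'Δl = 8.06; W sinα = 31.3
Slice 4: Δl = 2.3/cos16.9° = 2.404 m; N'_4 = 214·cos16.9° − 23·2.404 = 149.5; c'Δl = 7.69; W sinα = 62.2
Slice 5: Δl = 1.8/cos25.8° = 1.999 m; N'_5 = 140·cos25.8° − 21·1.999 = 84.1; c'Δl = 6.40; W sinα = 60.9
Slice 6: Δl = 2.4/cos35.7° = 2.955 m; N'_6 = 128·cos35.7° − 21·2.955 = 41.9; c'Δl = 9.46; W sinα = 74.7
Slice 7: Δl = 1.7/cos46.7° = 2.479 m; N'_7 = 32·cos46.7° − 2·2.479 = 17.0; c'Δl = 7.93; W sinα = 23.3
Σc'Δl = 53.4 kN/m; ΣN' = 639.3 kN/m; ΣW sinα = 234.2 kN/m
Resisting = 53.4 + 639.3·tan35.9° = 53.4 + 462.8 = 516.2 kN/m
FS = 516.2 / 234.2 = 2.204

FS = 2.20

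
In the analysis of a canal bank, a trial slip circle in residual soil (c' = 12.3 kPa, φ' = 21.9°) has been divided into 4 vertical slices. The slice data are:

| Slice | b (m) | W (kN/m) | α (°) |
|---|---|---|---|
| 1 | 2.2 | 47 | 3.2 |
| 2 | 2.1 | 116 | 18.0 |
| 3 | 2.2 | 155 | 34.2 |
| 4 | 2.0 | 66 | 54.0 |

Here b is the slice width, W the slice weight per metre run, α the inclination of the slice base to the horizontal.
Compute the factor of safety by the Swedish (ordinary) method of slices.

FS = 1.45

Ordinary method of slices: FS = Σ[c'·Δl_i + (W_i cosα_i)·tanφ'] / Σ W_i sinα_i, with Δl_i = b_i / cosα_i.
Slice 1: Δl = 2.2/cos3.2° = 2.203 m; N'_1 = 47·cos3.2° = 46.9; c'Δl = 27.10; W sinα = 2.6
Slice 2: Δl = 2.1/cos18.0° = 2.208 m; N'_2 = 116·cos18.0° = 110.3; c'Δl = 27.16; W sinα = 35.8
Slice 3: Δl = 2.2/cos34.2° = 2.660 m; N'_3 = 155·cos34.2° = 128.2; c'Δl = 32.72; W sinα = 87.1
Slice 4: Δl = 2.0/cos54.0° = 3.403 m; N'_4 = 66·cos54.0° = 38.8; c'Δl = 41.85; W sinα = 53.4
Σc'Δl = 128.8 kN/m; ΣN' = 324.2 kN/m; ΣW sinα = 179.0 kN/m
Resisting = 128.8 + 324.2·tan21.9° = 128.8 + 130.3 = 259.2 kN/m
FS = 259.2 / 179.0 = 1.448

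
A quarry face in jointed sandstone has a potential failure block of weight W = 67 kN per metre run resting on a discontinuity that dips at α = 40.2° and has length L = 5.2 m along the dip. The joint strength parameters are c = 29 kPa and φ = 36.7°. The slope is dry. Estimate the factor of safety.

Resolving the block weight along and normal to the plane and applying the Mohr–Coulomb strength on the joint:
N' = W cosα = 67·cos40.2° = 51.2 kN/m
Driving force T = W sinα = 67·sin40.2° = 43.2 kN/m
Resisting force R = c·L + N'·tanφ = 29·5.2 + 51.2·tan36.7° = 150.8 + 38.1 = 188.9 kN/m
FS = R / T = 188.9 / 43.2 = 4.369

FS = 4.37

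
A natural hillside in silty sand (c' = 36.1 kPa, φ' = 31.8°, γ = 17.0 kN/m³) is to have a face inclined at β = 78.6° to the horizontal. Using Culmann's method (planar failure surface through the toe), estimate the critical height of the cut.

H_c = 22.43 m

Culmann's analysis gives the critical failure plane at α_cr = (β + φ')/2 = (78.6 + 31.8)/2 = 55.2°, and the critical height
H_c = (4c'/γ) · sinβ cosφ' / [1 − cos(β − φ')]
    = (4·36.1/17.0) · sin78.6°·cos31.8° / [1 − cos(46.8°)]
    = 8.494 · 0.9803·0.8499 / [1 − 0.6845]
    = 8.494 · 0.8331 / 0.3155
    = 22.43 m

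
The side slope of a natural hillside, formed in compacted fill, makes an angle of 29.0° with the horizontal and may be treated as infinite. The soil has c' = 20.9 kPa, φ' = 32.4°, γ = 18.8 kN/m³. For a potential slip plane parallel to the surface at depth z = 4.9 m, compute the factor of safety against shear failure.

For an infinite slope with a slip plane parallel to the surface (no pore pressure): FS = [c' + γz cos²β tanφ'] / [γz sinβ cosβ].
γz = 18.8·4.9 = 92.12 kN/m²
Numerator = 20.9 + 92.12·cos²29.0°·tan32.4° = 20.9 + 92.12·0.7650·0.6346 = 65.620 kPa
Denominator = 92.12·sin29.0°·cos29.0° = 92.12·0.4848·0.8746 = 39.061 kPa
FS = 65.620 / 39.061 = 1.680

FS = 1.68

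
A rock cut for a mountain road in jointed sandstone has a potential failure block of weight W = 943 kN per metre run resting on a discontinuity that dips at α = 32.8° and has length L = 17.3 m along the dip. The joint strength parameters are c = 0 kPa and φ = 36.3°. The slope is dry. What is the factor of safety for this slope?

Resolving the block weight along and normal to the plane and applying the Mohr–Coulomb strength on the joint:
N' = W cosα = 943·cos32.8° = 792.7 kN/m
Driving force T = W sinα = 943·sin32.8° = 510.8 kN/m
Resisting force R = c·L + N'·tanφ = 0·17.3 + 792.7·tan36.3° = 0.0 + 582.3 = 582.3 kN/m
FS = R / T = 582.3 / 510.8 = 1.140

FS = 1.14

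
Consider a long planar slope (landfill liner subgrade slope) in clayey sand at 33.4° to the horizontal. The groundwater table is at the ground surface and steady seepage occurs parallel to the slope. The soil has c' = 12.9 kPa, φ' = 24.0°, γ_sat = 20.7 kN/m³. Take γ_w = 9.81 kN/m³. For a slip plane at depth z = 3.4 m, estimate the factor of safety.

With seepage parallel to the slope and the water table at the surface, the effective normal stress on the slip plane uses the buoyant unit weight γ' = γ_sat − γ_w while the driving shear stress uses γ_sat:
FS = [c' + γ' z cos²β tanφ'] / [γ_sat z sinβ cosβ]
γ' = 20.7 − 9.81 = 10.89 kN/m³
Numerator = 12.9 + 10.89·3.4·cos²33.4°·tan24.0° = 12.9 + 10.89·3.4·0.6970·0.4452 = 24.390 kPa
Denominator = 20.7·3.4·sin33.4°·cos33.4° = 20.7·3.4·0.5505·0.8348 = 32.344 kPa
FS = 24.390 / 32.344 = 0.754

FS = 0.75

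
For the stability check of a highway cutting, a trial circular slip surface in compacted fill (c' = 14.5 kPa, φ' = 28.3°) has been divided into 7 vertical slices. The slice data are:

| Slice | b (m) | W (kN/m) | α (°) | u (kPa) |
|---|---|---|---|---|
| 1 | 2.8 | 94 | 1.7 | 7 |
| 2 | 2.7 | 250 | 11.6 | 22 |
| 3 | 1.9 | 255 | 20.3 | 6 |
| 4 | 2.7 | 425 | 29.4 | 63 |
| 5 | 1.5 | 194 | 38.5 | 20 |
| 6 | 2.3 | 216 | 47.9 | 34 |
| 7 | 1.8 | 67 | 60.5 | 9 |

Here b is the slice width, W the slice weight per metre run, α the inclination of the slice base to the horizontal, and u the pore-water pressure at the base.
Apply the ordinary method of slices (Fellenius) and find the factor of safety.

Ordinary method of slices: FS = Σ[c'·Δl_i + (W_i cosα_i − u_i·Δl_i)·tanφ'] / Σ W_i sinα_i, with Δl_i = b_i / cosα_i.
Slice 1: Δl = 2.8/cos1.7° = 2.801 m; N'_1 = 94·cos1.7° − 7·2.801 = 74.3; c'Δl = 40.62; W sinα = 2.8
Slice 2: Δl = 2.7/cos11.6° = 2.756 m; N'_2 = 250·cos11.6° − 22·2.756 = 184.3; c'Δl = 39.97; W sinα = 50.3
Slice 3: Δl = 1.9/cos20.3° = 2.026 m; N'_3 = 255·cos20.3° − 6·2.026 = 227.0; c'Δl = 29.37; W sinα = 88.5
Slice 4: Δl = 2.7/cos29.4° = 3.099 m; N'_4 = 425·cos29.4° − 63·3.099 = 175.0; c'Δl = 44.94; W sinα = 208.6
Slice 5: Δl = 1.5/cos38.5° = 1.917 m; N'_5 = 194·cos38.5° − 20·1.917 = 113.5; c'Δl = 27.79; W sinα = 120.8
Slice 6: Δl = 2.3/cos47.9° = 3.431 m; N'_6 = 216·cos47.9° − 34·3.431 = 28.2; c'Δl = 49.74; W sinα = 160.3
Slice 7: Δl = 1.8/cos60.5° = 3.655 m; N'_7 = 67·cos60.5° − 9·3.655 = 0.1; c'Δl = 53.00; W sinα = 58.3
Σc'Δl = 285.4 kN/m; ΣN' = 802.4 kN/m; ΣW sinα = 689.5 kN/m
Resisting = 285.4 + 802.4·tan28.3° = 285.4 + 432.0 = 717.5 kN/m
FS = 717.5 / 689.5 = 1.041

FS = 1.04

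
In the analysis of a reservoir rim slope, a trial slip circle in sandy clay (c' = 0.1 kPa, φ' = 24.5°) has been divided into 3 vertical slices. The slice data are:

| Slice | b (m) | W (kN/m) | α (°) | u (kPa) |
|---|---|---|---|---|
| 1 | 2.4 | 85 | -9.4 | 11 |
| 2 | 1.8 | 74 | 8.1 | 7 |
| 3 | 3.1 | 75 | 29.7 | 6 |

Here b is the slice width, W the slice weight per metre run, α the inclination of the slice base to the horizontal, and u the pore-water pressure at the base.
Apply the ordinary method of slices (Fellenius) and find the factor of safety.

FS = 2.21

Ordinary method of slices: FS = Σ[c'·Δl_i + (W_i cosα_i − u_i·Δl_i)·tanφ'] / Σ W_i sinα_i, with Δl_i = b_i / cosα_i.
Slice 1: Δl = 2.4/cos(-9.4°) = 2.433 m; N'_1 = 85·cos(-9.4°) − 11·2.433 = 57.1; c'Δl = 0.24; W sinα = -13.9
Slice 2: Δl = 1.8/cos8.1° = 1.818 m; N'_2 = 74·cos8.1° − 7·1.818 = 60.5; c'Δl = 0.18; W sinα = 10.4
Slice 3: Δl = 3.1/cos29.7° = 3.569 m; N'_3 = 75·cos29.7° − 6·3.569 = 43.7; c'Δl = 0.36; W sinα = 37.2
Σc'Δl = 0.8 kN/m; ΣN' = 161.4 kN/m; ΣW sinα = 33.7 kN/m
Resisting = 0.8 + 161.4·tan24.5° = 0.8 + 73.5 = 74.3 kN/m
FS = 74.3 / 33.7 = 2.205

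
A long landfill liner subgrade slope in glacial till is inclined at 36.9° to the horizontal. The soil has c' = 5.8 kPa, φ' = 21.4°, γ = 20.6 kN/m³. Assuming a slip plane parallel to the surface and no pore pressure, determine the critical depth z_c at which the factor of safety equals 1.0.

Setting FS = 1.00 in FS = [c' + γz cos²β tanφ'] / [γz sinβ cosβ] and solving for z:
z = c' / [γ cosβ (FS·sinβ − cosβ·tanφ')]
  = 5.8 / [20.6·cos36.9°·(1.00·sin36.9° − cos36.9°·tan21.4°)]
  = 5.8 / [20.6·0.7997·(1.00·0.6004 − 0.7997·0.3919)]
  = 5.8 / 4.7283 = 1.227 m

z_c = 1.23 m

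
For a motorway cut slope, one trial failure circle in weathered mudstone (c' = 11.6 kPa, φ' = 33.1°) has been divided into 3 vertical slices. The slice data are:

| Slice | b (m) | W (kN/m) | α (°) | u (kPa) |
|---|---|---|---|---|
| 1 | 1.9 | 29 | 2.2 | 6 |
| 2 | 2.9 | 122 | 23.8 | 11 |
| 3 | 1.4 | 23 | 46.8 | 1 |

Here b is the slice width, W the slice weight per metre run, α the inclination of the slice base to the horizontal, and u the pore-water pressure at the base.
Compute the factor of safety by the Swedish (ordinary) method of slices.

FS = 2.28

Ordinary method of slices: FS = Σ[c'·Δl_i + (W_i cosα_i − u_i·Δl_i)·tanφ'] / Σ W_i sinα_i, with Δl_i = b_i / cosα_i.
Slice 1: Δl = 1.9/cos2.2° = 1.901 m; N'_1 = 29·cos2.2° − 6·1.901 = 17.6; c'Δl = 22.06; W sinα = 1.1
Slice 2: Δl = 2.9/cos23.8° = 3.170 m; N'_2 = 122·cos23.8° − 11·3.170 = 76.8; c'Δl = 36.77; W sinα = 49.2
Slice 3: Δl = 1.4/cos46.8° = 2.045 m; N'_3 = 23·cos46.8° − 1·2.045 = 13.7; c'Δl = 23.72; W sinα = 16.8
Σc'Δl = 82.5 kN/m; ΣN' = 108.0 kN/m; ΣW sinα = 67.1 kN/m
Resisting = 82.5 + 108.0·tan33.1° = 82.5 + 70.4 = 153.0 kN/m
FS = 153.0 / 67.1 = 2.279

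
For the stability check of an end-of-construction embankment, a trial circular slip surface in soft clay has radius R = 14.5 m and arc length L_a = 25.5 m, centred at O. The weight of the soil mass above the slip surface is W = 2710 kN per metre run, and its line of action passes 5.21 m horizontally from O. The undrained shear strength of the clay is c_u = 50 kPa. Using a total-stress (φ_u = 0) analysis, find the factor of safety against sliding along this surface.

Taking moments about the centre O, the resisting moment is provided by the undrained shear strength acting along the arc:
M_R = c_u·L_a·R = 50·25.50·14.5 = 18487.5 kN·m/m
M_D = W·d = 2710·5.21 = 14119.1 kN·m/m
FS = M_R / M_D = 18487.5 / 14119.1 = 1.309

FS = 1.31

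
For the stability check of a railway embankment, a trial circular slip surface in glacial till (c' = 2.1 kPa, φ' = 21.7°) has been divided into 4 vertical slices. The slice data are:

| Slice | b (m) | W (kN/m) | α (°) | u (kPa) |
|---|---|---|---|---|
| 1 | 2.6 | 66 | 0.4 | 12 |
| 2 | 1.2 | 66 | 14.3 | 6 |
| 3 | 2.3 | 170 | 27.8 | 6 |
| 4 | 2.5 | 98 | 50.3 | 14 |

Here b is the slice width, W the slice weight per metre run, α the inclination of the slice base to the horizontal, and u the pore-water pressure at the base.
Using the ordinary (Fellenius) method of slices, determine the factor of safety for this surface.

Ordinary method of slices: FS = Σ[c'·Δl_i + (W_i cosα_i − u_i·Δl_i)·tanφ'] / Σ W_i sinα_i, with Δl_i = b_i / cosα_i.
Slice 1: Δl = 2.6/cos0.4° = 2.600 m; N'_1 = 66·cos0.4° − 12·2.600 = 34.8; c'Δl = 5.46; W sinα = 0.5
Slice 2: Δl = 1.2/cos14.3° = 1.238 m; N'_2 = 66·cos14.3° − 6·1.238 = 56.5; c'Δl = 2.60; W sinα = 16.3
Slice 3: Δl = 2.3/cos27.8° = 2.600 m; N'_3 = 170·cos27.8° − 6·2.600 = 134.8; c'Δl = 5.46; W sinα = 79.3
Slice 4: Δl = 2.5/cos50.3° = 3.914 m; N'_4 = 98·cos50.3° − 14·3.914 = 7.8; c'Δl = 8.22; W sinα = 75.4
Σc'Δl = 21.7 kN/m; ΣN' = 233.9 kN/m; ΣW sinα = 171.4 kN/m
Resisting = 21.7 + 233.9·tan21.7° = 21.7 + 93.1 = 114.8 kN/m
FS = 114.8 / 171.4 = 0.670

FS = 0.67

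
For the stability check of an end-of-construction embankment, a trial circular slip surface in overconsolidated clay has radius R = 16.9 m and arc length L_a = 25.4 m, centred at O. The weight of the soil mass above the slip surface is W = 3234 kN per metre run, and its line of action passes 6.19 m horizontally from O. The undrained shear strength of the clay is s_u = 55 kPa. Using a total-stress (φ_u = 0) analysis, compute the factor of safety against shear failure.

Taking moments about the centre O, the resisting moment is provided by the undrained shear strength acting along the arc:
M_R = s_u·L_a·R = 55·25.40·16.9 = 23609.3 kN·m/m
M_D = W·d = 3234·6.19 = 20018.5 kN·m/m
FS = M_R / M_D = 23609.3 / 20018.5 = 1.179

FS = 1.18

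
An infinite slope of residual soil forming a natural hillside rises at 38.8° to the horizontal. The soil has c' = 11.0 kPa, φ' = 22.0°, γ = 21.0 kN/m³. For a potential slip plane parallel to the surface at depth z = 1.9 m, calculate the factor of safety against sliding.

For an infinite slope with a slip plane parallel to the surface (no pore pressure): FS = [c' + γz cos²β tanφ'] / [γz sinβ cosβ].
γz = 21.0·1.9 = 39.90 kN/m²
Numerator = 11.0 + 39.90·cos²38.8°·tan22.0° = 11.0 + 39.90·0.6074·0.4040 = 20.791 kPa
Denominator = 39.90·sin38.8°·cos38.8° = 39.90·0.6266·0.7793 = 19.485 kPa
FS = 20.791 / 19.485 = 1.067

FS = 1.07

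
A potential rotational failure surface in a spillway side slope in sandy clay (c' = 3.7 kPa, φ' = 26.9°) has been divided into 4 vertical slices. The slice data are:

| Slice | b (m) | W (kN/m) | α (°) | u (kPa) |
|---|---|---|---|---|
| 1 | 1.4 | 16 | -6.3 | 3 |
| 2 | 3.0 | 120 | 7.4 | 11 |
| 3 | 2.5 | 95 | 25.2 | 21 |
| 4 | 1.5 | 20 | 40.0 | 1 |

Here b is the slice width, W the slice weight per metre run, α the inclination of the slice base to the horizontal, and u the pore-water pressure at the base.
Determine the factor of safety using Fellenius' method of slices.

FS = 1.56

Ordinary method of slices: FS = Σ[c'·Δl_i + (W_i cosα_i − u_i·Δl_i)·tanφ'] / Σ W_i sinα_i, with Δl_i = b_i / cosα_i.
Slice 1: Δl = 1.4/cos(-6.3°) = 1.409 m; N'_1 = 16·cos(-6.3°) − 3·1.409 = 11.7; c'Δl = 5.21; W sinα = -1.8
Slice 2: Δl = 3.0/cos7.4° = 3.025 m; N'_2 = 120·cos7.4° − 11·3.025 = 85.7; c'Δl = 11.19; W sinα = 15.5
Slice 3: Δl = 2.5/cos25.2° = 2.763 m; N'_3 = 95·cos25.2° − 21·2.763 = 27.9; c'Δl = 10.22; W sinα = 40.4
Slice 4: Δl = 1.5/cos40.0° = 1.958 m; N'_4 = 20·cos40.0° − 1·1.958 = 13.4; c'Δl = 7.25; W sinα = 12.9
Σc'Δl = 33.9 kN/m; ΣN' = 138.7 kN/m; ΣW sinα = 67.0 kN/m
Resisting = 33.9 + 138.7·tan26.9° = 33.9 + 70.4 = 104.2 kN/m
FS = 104.2 / 67.0 = 1.556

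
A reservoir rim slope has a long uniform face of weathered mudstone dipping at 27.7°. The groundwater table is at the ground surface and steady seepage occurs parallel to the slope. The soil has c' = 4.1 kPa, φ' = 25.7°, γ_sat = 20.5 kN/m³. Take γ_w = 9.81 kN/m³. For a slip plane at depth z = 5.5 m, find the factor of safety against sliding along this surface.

With seepage parallel to the slope and the water table at the surface, the effective normal stress on the slip plane uses the buoyant unit weight γ' = γ_sat − γ_w while the driving shear stress uses γ_sat:
FS = [c' + γ' z cos²β tanφ'] / [γ_sat z sinβ cosβ]
γ' = 20.5 − 9.81 = 10.69 kN/m³
Numerator = 4.1 + 10.69·5.5·cos²27.7°·tan25.7° = 4.1 + 10.69·5.5·0.7839·0.4813 = 26.282 kPa
Denominator = 20.5·5.5·sin27.7°·cos27.7° = 20.5·5.5·0.4648·0.8854 = 46.404 kPa
FS = 26.282 / 46.404 = 0.566

FS = 0.57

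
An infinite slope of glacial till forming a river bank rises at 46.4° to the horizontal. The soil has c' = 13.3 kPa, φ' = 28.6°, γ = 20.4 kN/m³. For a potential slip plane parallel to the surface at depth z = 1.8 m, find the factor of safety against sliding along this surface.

FS = 1.24

For an infinite slope with a slip plane parallel to the surface (no pore pressure): FS = [c' + γz cos²β tanφ'] / [γz sinβ cosβ].
γz = 20.4·1.8 = 36.72 kN/m²
Numerator = 13.3 + 36.72·cos²46.4°·tan28.6° = 13.3 + 36.72·0.4756·0.5452 = 22.821 kPa
Denominator = 36.72·sin46.4°·cos46.4° = 36.72·0.7242·0.6896 = 18.338 kPa
FS = 22.821 / 18.338 = 1.244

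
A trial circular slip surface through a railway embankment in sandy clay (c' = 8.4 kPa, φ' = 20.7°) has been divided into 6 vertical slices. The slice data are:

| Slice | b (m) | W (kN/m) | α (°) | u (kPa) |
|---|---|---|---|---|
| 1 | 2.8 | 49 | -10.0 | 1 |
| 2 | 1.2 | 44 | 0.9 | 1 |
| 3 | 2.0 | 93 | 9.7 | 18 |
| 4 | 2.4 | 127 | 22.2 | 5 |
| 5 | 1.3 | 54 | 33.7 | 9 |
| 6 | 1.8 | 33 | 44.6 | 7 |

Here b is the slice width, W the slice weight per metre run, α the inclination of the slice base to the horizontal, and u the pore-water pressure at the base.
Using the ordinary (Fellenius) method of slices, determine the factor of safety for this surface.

Ordinary method of slices: FS = Σ[c'·Δl_i + (W_i cosα_i − u_i·Δl_i)·tanφ'] / Σ W_i sinα_i, with Δl_i = b_i / cosα_i.
Slice 1: Δl = 2.8/cos(-10.0°) = 2.843 m; N'_1 = 49·cos(-10.0°) − 1·2.843 = 45.4; c'Δl = 23.88; W sinα = -8.5
Slice 2: Δl = 1.2/cos0.9° = 1.200 m; N'_2 = 44·cos0.9° − 1·1.200 = 42.8; c'Δl = 10.08; W sinα = 0.7
Slice 3: Δl = 2.0/cos9.7° = 2.029 m; N'_3 = 93·cos9.7° − 18·2.029 = 55.1; c'Δl = 17.04; W sinα = 15.7
Slice 4: Δl = 2.4/cos22.2° = 2.592 m; N'_4 = 127·cos22.2° − 5·2.592 = 104.6; c'Δl = 21.77; W sinα = 48.0
Slice 5: Δl = 1.3/cos33.7° = 1.563 m; N'_5 = 54·cos33.7° − 9·1.563 = 30.9; c'Δl = 13.13; W sinα = 30.0
Slice 6: Δl = 1.8/cos44.6° = 2.528 m; N'_6 = 33·cos44.6° − 7·2.528 = 5.8; c'Δl = 21.24; W sinα = 23.2
Σc'Δl = 107.1 kN/m; ΣN' = 284.6 kN/m; ΣW sinα = 109.0 kN/m
Resisting = 107.1 + 284.6·tan20.7° = 107.1 + 107.6 = 214.7 kN/m
FS = 214.7 / 109.0 = 1.970

FS = 1.97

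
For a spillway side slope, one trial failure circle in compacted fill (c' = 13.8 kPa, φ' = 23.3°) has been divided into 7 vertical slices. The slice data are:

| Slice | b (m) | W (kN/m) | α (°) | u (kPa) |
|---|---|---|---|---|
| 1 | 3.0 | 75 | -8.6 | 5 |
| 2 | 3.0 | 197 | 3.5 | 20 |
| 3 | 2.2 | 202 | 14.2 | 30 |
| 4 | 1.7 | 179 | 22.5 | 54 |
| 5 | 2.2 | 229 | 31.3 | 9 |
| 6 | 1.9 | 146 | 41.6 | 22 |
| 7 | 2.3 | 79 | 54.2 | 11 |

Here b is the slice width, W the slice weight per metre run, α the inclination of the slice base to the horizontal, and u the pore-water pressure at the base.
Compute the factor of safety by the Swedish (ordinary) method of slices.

Ordinary method of slices: FS = Σ[c'·Δl_i + (W_i cosα_i − u_i·Δl_i)·tanφ'] / Σ W_i sinα_i, with Δl_i = b_i / cosα_i.
Slice 1: Δl = 3.0/cos(-8.6°) = 3.034 m; N'_1 = 75·cos(-8.6°) − 5·3.034 = 59.0; c'Δl = 41.87; W sinα = -11.2
Slice 2: Δl = 3.0/cos3.5° = 3.006 m; N'_2 = 197·cos3.5° − 20·3.006 = 136.5; c'Δl = 41.48; W sinα = 12.0
Slice 3: Δl = 2.2/cos14.2° = 2.269 m; N'_3 = 202·cos14.2° − 30·2.269 = 127.7; c'Δl = 31.32; W sinα = 49.6
Slice 4: Δl = 1.7/cos22.5° = 1.840 m; N'_4 = 179·cos22.5° − 54·1.840 = 66.0; c'Δl = 25.39; W sinα = 68.5
Slice 5: Δl = 2.2/cos31.3° = 2.575 m; N'_5 = 229·cos31.3° − 9·2.575 = 172.5; c'Δl = 35.53; W sinα = 119.0
Slice 6: Δl = 1.9/cos41.6° = 2.541 m; N'_6 = 146·cos41.6° − 22·2.541 = 53.3; c'Δl = 35.06; W sinα = 96.9
Slice 7: Δl = 2.3/cos54.2° = 3.932 m; N'_7 = 79·cos54.2° − 11·3.932 = 3.0; c'Δl = 54.26; W sinα = 64.1
Σc'Δl = 264.9 kN/m; ΣN' = 618.0 kN/m; ΣW sinα = 398.8 kN/m
Resisting = 264.9 + 618.0·tan23.3° = 264.9 + 266.2 = 531.1 kN/m
FS = 531.1 / 398.8 = 1.332

FS = 1.33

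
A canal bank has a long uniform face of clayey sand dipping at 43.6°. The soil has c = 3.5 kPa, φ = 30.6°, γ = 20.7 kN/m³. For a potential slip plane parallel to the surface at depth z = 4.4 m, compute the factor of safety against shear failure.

FS = 0.70

For an infinite slope with a slip plane parallel to the surface (no pore pressure): FS = [c + γz cos²β tanφ] / [γz sinβ cosβ].
γz = 20.7·4.4 = 91.08 kN/m²
Numerator = 3.5 + 91.08·cos²43.6°·tan30.6° = 3.5 + 91.08·0.5244·0.5914 = 31.748 kPa
Denominator = 91.08·sin43.6°·cos43.6° = 91.08·0.6896·0.7242 = 45.486 kPa
FS = 31.748 / 45.486 = 0.698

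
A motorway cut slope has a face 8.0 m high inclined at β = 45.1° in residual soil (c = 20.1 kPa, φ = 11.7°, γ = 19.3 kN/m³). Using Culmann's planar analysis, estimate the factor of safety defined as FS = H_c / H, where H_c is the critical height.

H_c = (4c/γ) · sinβ cosφ / [1 − cos(β − φ)]
    = (4·20.1/19.3) · sin45.1°·cos11.7° / [1 − cos33.4°]
    = 4.166 · 0.6936 / 0.1652 = 17.50 m
FS = H_c / H = 17.50 / 8.0 = 2.187

FS = 2.19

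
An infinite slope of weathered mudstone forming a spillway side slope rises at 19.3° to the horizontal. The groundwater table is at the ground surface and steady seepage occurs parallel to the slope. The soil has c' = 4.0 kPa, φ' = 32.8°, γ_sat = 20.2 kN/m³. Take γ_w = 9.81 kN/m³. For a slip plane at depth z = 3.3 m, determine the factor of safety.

With seepage parallel to the slope and the water table at the surface, the effective normal stress on the slip plane uses the buoyant unit weight γ' = γ_sat − γ_w while the driving shear stress uses γ_sat:
FS = [c' + γ' z cos²β tanφ'] / [γ_sat z sinβ cosβ]
γ' = 20.2 − 9.81 = 10.39 kN/m³
Numerator = 4.0 + 10.39·3.3·cos²19.3°·tan32.8° = 4.0 + 10.39·3.3·0.8908·0.6445 = 23.683 kPa
Denominator = 20.2·3.3·sin19.3°·cos19.3° = 20.2·3.3·0.3305·0.9438 = 20.794 kPa
FS = 23.683 / 20.794 = 1.139

FS = 1.14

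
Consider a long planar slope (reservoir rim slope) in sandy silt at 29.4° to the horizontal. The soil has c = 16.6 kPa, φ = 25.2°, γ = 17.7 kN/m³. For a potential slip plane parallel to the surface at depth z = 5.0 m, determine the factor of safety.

For an infinite slope with a slip plane parallel to the surface (no pore pressure): FS = [c + γz cos²β tanφ] / [γz sinβ cosβ].
γz = 17.7·5.0 = 88.50 kN/m²
Numerator = 16.6 + 88.50·cos²29.4°·tan25.2° = 16.6 + 88.50·0.7590·0.4706 = 48.209 kPa
Denominator = 88.50·sin29.4°·cos29.4° = 88.50·0.4909·0.8712 = 37.850 kPa
FS = 48.209 / 37.850 = 1.274

FS = 1.27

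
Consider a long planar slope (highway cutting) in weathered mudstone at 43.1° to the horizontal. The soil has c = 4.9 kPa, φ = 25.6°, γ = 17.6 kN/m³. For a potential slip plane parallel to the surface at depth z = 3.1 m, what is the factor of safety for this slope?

For an infinite slope with a slip plane parallel to the surface (no pore pressure): FS = [c + γz cos²β tanφ] / [γz sinβ cosβ].
γz = 17.6·3.1 = 54.56 kN/m²
Numerator = 4.9 + 54.56·cos²43.1°·tan25.6° = 4.9 + 54.56·0.5331·0.4791 = 18.837 kPa
Denominator = 54.56·sin43.1°·cos43.1° = 54.56·0.6833·0.7302 = 27.220 kPa
FS = 18.837 / 27.220 = 0.692

FS = 0.69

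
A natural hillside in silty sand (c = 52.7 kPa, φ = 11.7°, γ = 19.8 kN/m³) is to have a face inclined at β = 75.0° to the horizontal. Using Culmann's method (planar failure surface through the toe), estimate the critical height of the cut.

Culmann's analysis gives the critical failure plane at α_cr = (β + φ)/2 = (75.0 + 11.7)/2 = 43.4°, and the critical height
H_c = (4c/γ) · sinβ cosφ / [1 − cos(β − φ)]
    = (4·52.7/19.8) · sin75.0°·cos11.7° / [1 − cos(63.3°)]
    = 10.646 · 0.9659·0.9792 / [1 − 0.4493]
    = 10.646 · 0.9459 / 0.5507
    = 18.29 m

H_c = 18.29 m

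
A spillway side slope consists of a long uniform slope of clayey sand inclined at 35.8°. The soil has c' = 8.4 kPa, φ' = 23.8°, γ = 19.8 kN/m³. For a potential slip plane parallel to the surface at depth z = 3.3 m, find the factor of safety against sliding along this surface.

For an infinite slope with a slip plane parallel to the surface (no pore pressure): FS = [c' + γz cos²β tanφ'] / [γz sinβ cosβ].
γz = 19.8·3.3 = 65.34 kN/m²
Numerator = 8.4 + 65.34·cos²35.8°·tan23.8° = 8.4 + 65.34·0.6578·0.4411 = 27.357 kPa
Denominator = 65.34·sin35.8°·cos35.8° = 65.34·0.5850·0.8111 = 31.000 kPa
FS = 27.357 / 31.000 = 0.883

FS = 0.88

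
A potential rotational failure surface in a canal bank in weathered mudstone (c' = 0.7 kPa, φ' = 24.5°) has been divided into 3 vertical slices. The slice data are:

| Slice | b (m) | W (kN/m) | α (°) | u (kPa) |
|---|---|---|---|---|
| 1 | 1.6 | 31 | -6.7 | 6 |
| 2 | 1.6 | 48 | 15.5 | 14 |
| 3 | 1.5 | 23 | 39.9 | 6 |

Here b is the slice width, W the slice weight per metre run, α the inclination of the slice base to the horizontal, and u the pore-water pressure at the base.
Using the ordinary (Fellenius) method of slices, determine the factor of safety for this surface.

Ordinary method of slices: FS = Σ[c'·Δl_i + (W_i cosα_i − u_i·Δl_i)·tanφ'] / Σ W_i sinα_i, with Δl_i = b_i / cosα_i.
Slice 1: Δl = 1.6/cos(-6.7°) = 1.611 m; N'_1 = 31·cos(-6.7°) − 6·1.611 = 21.1; c'Δl = 1.13; W sinα = -3.6
Slice 2: Δl = 1.6/cos15.5° = 1.660 m; N'_2 = 48·cos15.5° − 14·1.660 = 23.0; c'Δl = 1.16; W sinα = 12.8
Slice 3: Δl = 1.5/cos39.9° = 1.955 m; N'_3 = 23·cos39.9° − 6·1.955 = 5.9; c'Δl = 1.37; W sinα = 14.8
Σc'Δl = 3.7 kN/m; ΣN' = 50.0 kN/m; ΣW sinα = 24.0 kN/m
Resisting = 3.7 + 50.0·tan24.5° = 3.7 + 22.8 = 26.5 kN/m
FS = 26.5 / 24.0 = 1.104

FS = 1.10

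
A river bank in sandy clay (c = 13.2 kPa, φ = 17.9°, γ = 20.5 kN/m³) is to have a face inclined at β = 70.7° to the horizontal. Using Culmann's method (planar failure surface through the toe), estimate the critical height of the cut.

Culmann's analysis gives the critical failure plane at α_cr = (β + φ)/2 = (70.7 + 17.9)/2 = 44.3°, and the critical height
H_c = (4c/γ) · sinβ cosφ / [1 − cos(β − φ)]
    = (4·13.2/20.5) · sin70.7°·cos17.9° / [1 − cos(52.8°)]
    = 2.576 · 0.9438·0.9516 / [1 − 0.6046]
    = 2.576 · 0.8981 / 0.3954
    = 5.85 m

H_c = 5.85 m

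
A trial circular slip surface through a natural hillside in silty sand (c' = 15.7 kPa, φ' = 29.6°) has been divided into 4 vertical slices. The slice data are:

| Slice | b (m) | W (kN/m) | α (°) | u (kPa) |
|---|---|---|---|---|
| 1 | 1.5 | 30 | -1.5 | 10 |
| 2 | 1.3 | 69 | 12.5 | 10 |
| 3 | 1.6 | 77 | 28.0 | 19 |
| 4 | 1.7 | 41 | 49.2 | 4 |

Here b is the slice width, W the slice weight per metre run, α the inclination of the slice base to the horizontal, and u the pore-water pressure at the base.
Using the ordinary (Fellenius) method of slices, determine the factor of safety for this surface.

Ordinary method of slices: FS = Σ[c'·Δl_i + (W_i cosα_i − u_i·Δl_i)·tanφ'] / Σ W_i sinα_i, with Δl_i = b_i / cosα_i.
Slice 1: Δl = 1.5/cos(-1.5°) = 1.501 m; N'_1 = 30·cos(-1.5°) − 10·1.501 = 15.0; c'Δl = 23.56; W sinα = -0.8
Slice 2: Δl = 1.3/cos12.5° = 1.332 m; N'_2 = 69·cos12.5° − 10·1.332 = 54.0; c'Δl = 20.91; W sinα = 14.9
Slice 3: Δl = 1.6/cos28.0° = 1.812 m; N'_3 = 77·cos28.0° − 19·1.812 = 33.6; c'Δl = 28.45; W sinα = 36.1
Slice 4: Δl = 1.7/cos49.2° = 2.602 m; N'_4 = 41·cos49.2° − 4·2.602 = 16.4; c'Δl = 40.85; W sinα = 31.0
Σc'Δl = 113.8 kN/m; ΣN' = 119.0 kN/m; ΣW sinα = 81.3 kN/m
Resisting = 113.8 + 119.0·tan29.6° = 113.8 + 67.6 = 181.3 kN/m
FS = 181.3 / 81.3 = 2.230

FS = 2.23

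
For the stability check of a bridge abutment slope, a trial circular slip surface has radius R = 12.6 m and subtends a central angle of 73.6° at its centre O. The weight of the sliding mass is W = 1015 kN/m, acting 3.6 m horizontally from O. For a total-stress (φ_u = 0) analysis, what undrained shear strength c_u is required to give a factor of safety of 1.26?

FS = c_u·L_a·R / (W·d), so c_u = FS·W·d / (L_a·R).
Arc length L_a = R·θ = 12.6·(73.6°·π/180) = 12.6·1.2846 = 16.19 m
c_u = 1.26·1015·3.6 / (16.19·12.6) = 4604.0 / 203.94 = 22.58 kPa

c_u = 22.6 kPa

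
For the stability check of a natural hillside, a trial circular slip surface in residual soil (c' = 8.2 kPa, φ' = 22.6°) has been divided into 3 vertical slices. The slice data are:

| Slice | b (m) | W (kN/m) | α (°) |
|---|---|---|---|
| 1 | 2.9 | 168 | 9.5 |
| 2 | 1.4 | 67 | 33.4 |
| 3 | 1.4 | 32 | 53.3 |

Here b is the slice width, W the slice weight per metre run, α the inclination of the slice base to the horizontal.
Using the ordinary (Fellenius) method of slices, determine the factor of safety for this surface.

Ordinary method of slices: FS = Σ[c'·Δl_i + (W_i cosα_i)·tanφ'] / Σ W_i sinα_i, with Δl_i = b_i / cosα_i.
Slice 1: Δl = 2.9/cos9.5° = 2.940 m; N'_1 = 168·cos9.5° = 165.7; c'Δl = 24.11; W sinα = 27.7
Slice 2: Δl = 1.4/cos33.4° = 1.677 m; N'_2 = 67·cos33.4° = 55.9; c'Δl = 13.75; W sinα = 36.9
Slice 3: Δl = 1.4/cos53.3° = 2.343 m; N'_3 = 32·cos53.3° = 19.1; c'Δl = 19.21; W sinα = 25.7
Σc'Δl = 57.1 kN/m; ΣN' = 240.8 kN/m; ΣW sinα = 90.3 kN/m
Resisting = 57.1 + 240.8·tan22.6° = 57.1 + 100.2 = 157.3 kN/m
FS = 157.3 / 90.3 = 1.742

FS = 1.74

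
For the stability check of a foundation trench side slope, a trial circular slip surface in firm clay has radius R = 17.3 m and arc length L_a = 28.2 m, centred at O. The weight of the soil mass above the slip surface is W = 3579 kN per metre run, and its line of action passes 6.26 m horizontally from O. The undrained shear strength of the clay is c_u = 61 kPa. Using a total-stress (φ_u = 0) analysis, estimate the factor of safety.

Taking moments about the centre O, the resisting moment is provided by the undrained shear strength acting along the arc:
M_R = c_u·L_a·R = 61·28.20·17.3 = 29759.5 kN·m/m
M_D = W·d = 3579·6.26 = 22404.5 kN·m/m
FS = M_R / M_D = 29759.5 / 22404.5 = 1.328

FS = 1.33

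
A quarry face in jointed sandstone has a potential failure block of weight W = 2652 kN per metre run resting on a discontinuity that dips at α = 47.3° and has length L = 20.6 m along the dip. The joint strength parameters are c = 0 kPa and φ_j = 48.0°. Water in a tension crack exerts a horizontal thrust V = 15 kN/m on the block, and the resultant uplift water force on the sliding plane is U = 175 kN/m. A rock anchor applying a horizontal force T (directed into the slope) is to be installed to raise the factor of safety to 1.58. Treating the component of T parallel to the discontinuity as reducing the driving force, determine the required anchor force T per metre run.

Resolving forces along and normal to the sliding plane, with the horizontal anchor force T adding T·sinα to the effective normal force and T·cosα acting up the plane against the driving force:
FS = [cL + (W cosα − U − V sinα + T sinα) tanφ_j] / [W sinα + V cosα − T cosα]
Without the anchor: N' = 1612.5 kN/m, driving T_d = 1959.2 kN/m, resisting R = 0·20.6 + 1612.5·tan48.0° = 1790.8 kN/m, FS = 0.91.
Setting FS = 1.58 and solving for T:
1.58·(1959.2 − T cos47.3°) = 1790.8 + T sin47.3°·tan48.0°
T·(sin47.3°·tan48.0° + 1.58·cos47.3°) = 1.58·1959.2 − 1790.8
T·(0.7349·1.1106 + 1.58·0.6782) = 3095.5 − 1790.8 = 1304.7
T·1.8877 = 1304.7
T = 691.1 kN/m

T = 691 kN/m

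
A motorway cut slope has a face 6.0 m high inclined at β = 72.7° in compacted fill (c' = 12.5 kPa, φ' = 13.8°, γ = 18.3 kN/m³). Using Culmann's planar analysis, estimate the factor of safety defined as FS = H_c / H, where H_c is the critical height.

FS = 0.87

H_c = (4c'/γ) · sinβ cosφ' / [1 − cos(β − φ')]
    = (4·12.5/18.3) · sin72.7°·cos13.8° / [1 − cos58.9°]
    = 2.732 · 0.9272 / 0.4835 = 5.24 m
FS = H_c / H = 5.24 / 6.0 = 0.873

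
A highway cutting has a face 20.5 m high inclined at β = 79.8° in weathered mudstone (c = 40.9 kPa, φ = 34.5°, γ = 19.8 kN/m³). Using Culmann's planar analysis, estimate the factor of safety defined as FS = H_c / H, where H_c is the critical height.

FS = 1.10

H_c = (4c/γ) · sinβ cosφ / [1 − cos(β − φ)]
    = (4·40.9/19.8) · sin79.8°·cos34.5° / [1 − cos45.3°]
    = 8.263 · 0.8111 / 0.2966 = 22.60 m
FS = H_c / H = 22.60 / 20.5 = 1.102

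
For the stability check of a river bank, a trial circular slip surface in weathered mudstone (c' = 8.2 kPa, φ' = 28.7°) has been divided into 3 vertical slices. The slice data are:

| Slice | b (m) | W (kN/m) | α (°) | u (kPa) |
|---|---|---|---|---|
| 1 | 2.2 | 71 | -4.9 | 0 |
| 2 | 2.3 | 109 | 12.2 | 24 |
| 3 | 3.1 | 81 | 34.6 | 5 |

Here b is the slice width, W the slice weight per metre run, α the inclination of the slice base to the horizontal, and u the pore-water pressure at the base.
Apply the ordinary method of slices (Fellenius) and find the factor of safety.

Ordinary method of slices: FS = Σ[c'·Δl_i + (W_i cosα_i − u_i·Δl_i)·tanφ'] / Σ W_i sinα_i, with Δl_i = b_i / cosα_i.
Slice 1: Δl = 2.2/cos(-4.9°) = 2.208 m; N'_1 = 71·cos(-4.9°) − 0·2.208 = 70.7; c'Δl = 18.11; W sinα = -6.1
Slice 2: Δl = 2.3/cos12.2° = 2.353 m; N'_2 = 109·cos12.2° − 24·2.353 = 50.1; c'Δl = 19.30; W sinα = 23.0
Slice 3: Δl = 3.1/cos34.6° = 3.766 m; N'_3 = 81·cos34.6° − 5·3.766 = 47.8; c'Δl = 30.88; W sinα = 46.0
Σc'Δl = 68.3 kN/m; ΣN' = 168.6 kN/m; ΣW sinα = 63.0 kN/m
Resisting = 68.3 + 168.6·tan28.7° = 68.3 + 92.3 = 160.6 kN/m
FS = 160.6 / 63.0 = 2.551

FS = 2.55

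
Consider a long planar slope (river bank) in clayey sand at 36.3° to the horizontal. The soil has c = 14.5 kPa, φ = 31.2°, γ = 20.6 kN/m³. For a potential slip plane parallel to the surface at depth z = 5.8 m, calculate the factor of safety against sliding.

For an infinite slope with a slip plane parallel to the surface (no pore pressure): FS = [c + γz cos²β tanφ] / [γz sinβ cosβ].
γz = 20.6·5.8 = 119.48 kN/m²
Numerator = 14.5 + 119.48·cos²36.3°·tan31.2° = 14.5 + 119.48·0.6495·0.6056 = 61.499 kPa
Denominator = 119.48·sin36.3°·cos36.3° = 119.48·0.5920·0.8059 = 57.006 kPa
FS = 61.499 / 57.006 = 1.079

FS = 1.08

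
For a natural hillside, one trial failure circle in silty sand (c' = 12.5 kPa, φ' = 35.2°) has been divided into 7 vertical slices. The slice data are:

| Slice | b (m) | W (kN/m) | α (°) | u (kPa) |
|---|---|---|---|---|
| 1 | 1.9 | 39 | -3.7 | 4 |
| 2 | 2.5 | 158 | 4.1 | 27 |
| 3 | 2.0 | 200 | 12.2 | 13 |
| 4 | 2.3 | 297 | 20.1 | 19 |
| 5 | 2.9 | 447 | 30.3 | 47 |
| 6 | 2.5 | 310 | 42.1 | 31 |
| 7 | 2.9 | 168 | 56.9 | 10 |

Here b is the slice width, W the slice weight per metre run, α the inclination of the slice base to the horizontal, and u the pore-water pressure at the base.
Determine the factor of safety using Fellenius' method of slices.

Ordinary method of slices: FS = Σ[c'·Δl_i + (W_i cosα_i − u_i·Δl_i)·tanφ'] / Σ W_i sinα_i, with Δl_i = b_i / cosα_i.
Slice 1: Δl = 1.9/cos(-3.7°) = 1.904 m; N'_1 = 39·cos(-3.7°) − 4·1.904 = 31.3; c'Δl = 23.80; W sinα = -2.5
Slice 2: Δl = 2.5/cos4.1° = 2.506 m; N'_2 = 158·cos4.1° − 27·2.506 = 89.9; c'Δl = 31.33; W sinα = 11.3
Slice 3: Δl = 2.0/cos12.2° = 2.046 m; N'_3 = 200·cos12.2° − 13·2.046 = 168.9; c'Δl = 25.58; W sinα = 42.3
Slice 4: Δl = 2.3/cos20.1° = 2.449 m; N'_4 = 297·cos20.1° − 19·2.449 = 232.4; c'Δl = 30.61; W sinα = 102.1
Slice 5: Δl = 2.9/cos30.3° = 3.359 m; N'_5 = 447·cos30.3° − 47·3.359 = 228.1; c'Δl = 41.99; W sinα = 225.5
Slice 6: Δl = 2.5/cos42.1° = 3.369 m; N'_6 = 310·cos42.1° − 31·3.369 = 125.6; c'Δl = 42.12; W sinα = 207.8
Slice 7: Δl = 2.9/cos56.9° = 5.310 m; N'_7 = 168·cos56.9° − 10·5.310 = 38.6; c'Δl = 66.38; W sinα = 140.7
Σc'Δl = 261.8 kN/m; ΣN' = 914.8 kN/m; ΣW sinα = 727.2 kN/m
Resisting = 261.8 + 914.8·tan35.2° = 261.8 + 645.3 = 907.1 kN/m
FS = 907.1 / 727.2 = 1.247

FS = 1.25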